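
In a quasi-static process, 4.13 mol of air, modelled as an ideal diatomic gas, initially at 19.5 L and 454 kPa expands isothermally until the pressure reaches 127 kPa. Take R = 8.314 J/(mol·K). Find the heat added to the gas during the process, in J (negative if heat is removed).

T₁ = P₁V₁/(nR) = 454×19.5/(4.13×8.314) = 258 K.
Isothermal: T stays 258 K; PV = const ⇒ V₂ = 69.7 L, P₂ = 127 kPa.
ΔU = 0 (ideal gas, T constant).
W = nRT ln(V₂/V₁) = 4.13×8.314×258×ln(3.57) = 11300 J.
Q = ΔU + W = 11300 J.

11300 J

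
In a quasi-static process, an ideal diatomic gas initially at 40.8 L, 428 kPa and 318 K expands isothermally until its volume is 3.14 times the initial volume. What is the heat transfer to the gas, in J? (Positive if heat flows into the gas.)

n = P₁V₁/(RT₁) = 428×40.8/(8.314×318) = 6.60 mol.
Isothermal: T stays 318 K; PV = const ⇒ V₂ = 128 L, P₂ = 136 kPa.
ΔU = 0 (ideal gas, T constant).
W = nRT ln(V₂/V₁) = 6.60×8.314×318×ln(3.14) = 20000 J.
Q = ΔU + W = 20000 J.

20000 J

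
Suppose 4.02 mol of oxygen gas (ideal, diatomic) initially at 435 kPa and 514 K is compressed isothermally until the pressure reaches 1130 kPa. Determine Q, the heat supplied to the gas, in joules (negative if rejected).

-16400 J

V₁ = nRT₁/P₁ = 4.02×8.314×514/435 = 39.5 L.
Isothermal: T stays 514 K; PV = const ⇒ V₂ = 15.2 L, P₂ = 1130 kPa.
ΔU = 0 (ideal gas, T constant).
W = nRT ln(V₂/V₁) = 4.02×8.314×514×ln(0.385) = -16400 J.
Q = ΔU + W = -16400 J.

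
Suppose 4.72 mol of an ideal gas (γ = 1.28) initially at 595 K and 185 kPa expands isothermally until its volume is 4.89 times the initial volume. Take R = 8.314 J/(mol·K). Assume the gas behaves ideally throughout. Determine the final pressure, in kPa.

V₁ = nRT₁/P₁ = 4.72×8.314×595/185 = 126 L.
Isothermal: T stays 595 K; PV = const ⇒ V₂ = 617 L, P₂ = 37.8 kPa.

37.8 kPa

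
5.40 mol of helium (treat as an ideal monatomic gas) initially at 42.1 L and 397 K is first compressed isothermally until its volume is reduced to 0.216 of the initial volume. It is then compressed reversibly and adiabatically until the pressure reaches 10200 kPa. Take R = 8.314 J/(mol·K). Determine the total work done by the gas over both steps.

P₁ = nRT₁/V₁ = 5.40×8.314×397/42.1 = 423 kPa.
Step 1 — Isothermal: T stays 397 K; PV = const ⇒ V₂ = 9.09 L, P₂ = 1960 kPa.
ΔU = 0 (ideal gas, T constant).
W = nRT ln(V₂/V₁) = 5.40×8.314×397×ln(0.216) = -27300 J.
Q = ΔU + W = -27300 J.
State after step 1: P = 1960 kPa, V = 9.09 L, T = 397 K.
Step 2 — Adiabatic: T₂/T₁ = (P₂/P₁)^((γ−1)/γ) ⇒ T₂ = 397×(5.20)^0.400 = 768 K; V₂ = 3.38 L.
ΔU = nCvΔT = 5.40×12.5×(768−397) = 25000 J.
Q = 0 for an adiabatic process, so W = −ΔU = -25000 J.
Net over both steps: W = -52300 J, Q = -27300 J, ΔU = 25000 J.

-52300 J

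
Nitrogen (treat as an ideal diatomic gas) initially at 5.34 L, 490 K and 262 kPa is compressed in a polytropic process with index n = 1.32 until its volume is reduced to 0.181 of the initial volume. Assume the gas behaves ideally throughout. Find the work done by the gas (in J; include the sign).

-3180 J

n = P₁V₁/(RT₁) = 262×5.34/(8.314×490) = 0.343 mol.
Polytropic n=1.32: T₂ = T₁(V₁/V₂)^(n−1) = 490×(5.52)^0.32 = 847 K; P₂ = P₁(V₁/V₂)^n = 2500 kPa.
W = (P₁V₁−P₂V₂)/(n−1) = (262×5.34−2500×0.967)/0.32 = -3180 J.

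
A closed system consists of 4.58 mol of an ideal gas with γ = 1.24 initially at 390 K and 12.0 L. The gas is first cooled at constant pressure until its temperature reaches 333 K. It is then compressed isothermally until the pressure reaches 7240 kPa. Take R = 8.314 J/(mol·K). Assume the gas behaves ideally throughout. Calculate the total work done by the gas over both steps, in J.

-24600 J

P₁ = nRT₁/V₁ = 4.58×8.314×390/12.0 = 1240 kPa.
Step 1 — Isobaric: P stays 1240 kPa; V/T = const ⇒ T₂ = 333 K, V₂ = 10.2 L.
W = PΔV = 1240×(10.2−12.0) kPa·L = -2170 J.
ΔU = nCvΔT = 4.58×34.6×(333−390) = -9040 J.
Q = ΔU + W = nCpΔT = -11200 J.
State after step 1: P = 1240 kPa, V = 10.2 L, T = 333 K.
Step 2 — Isothermal: T stays 333 K; PV = const ⇒ V₂ = 1.75 L, P₂ = 7240 kPa.
ΔU = 0 (ideal gas, T constant).
W = nRT ln(V₂/V₁) = 4.58×8.314×333×ln(0.171) = -22400 J.
Q = ΔU + W = -22400 J.
Net over both steps: W = -24600 J, Q = -33600 J, ΔU = -9040 J.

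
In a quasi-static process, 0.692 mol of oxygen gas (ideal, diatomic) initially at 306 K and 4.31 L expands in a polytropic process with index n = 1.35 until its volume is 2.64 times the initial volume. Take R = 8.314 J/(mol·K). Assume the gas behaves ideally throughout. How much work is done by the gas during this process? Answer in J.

P₁ = nRT₁/V₁ = 0.692×8.314×306/4.31 = 408 kPa.
Polytropic n=1.35: T₂ = T₁(V₁/V₂)^(n−1) = 306×(0.379)^0.35 = 218 K; P₂ = P₁(V₁/V₂)^n = 110 kPa.
W = (P₁V₁−P₂V₂)/(n−1) = (408×4.31−110×11.4)/0.35 = 1450 J.

1450 J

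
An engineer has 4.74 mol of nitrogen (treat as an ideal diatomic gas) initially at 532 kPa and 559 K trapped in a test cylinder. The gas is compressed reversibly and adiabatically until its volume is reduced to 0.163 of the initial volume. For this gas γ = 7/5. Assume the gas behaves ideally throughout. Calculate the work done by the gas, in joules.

V₁ = nRT₁/P₁ = 4.74×8.314×559/532 = 41.4 L.
Adiabatic: TV^(γ−1) = const ⇒ T₂ = 559×(6.13)^0.400 = 1150 K; PV^γ = const ⇒ P₂ = 6740 kPa.
ΔU = nCvΔT = 4.74×20.8×(1150−559) = 58700 J.
Q = 0 for an adiabatic process, so W = −ΔU = -58700 J.

-58700 J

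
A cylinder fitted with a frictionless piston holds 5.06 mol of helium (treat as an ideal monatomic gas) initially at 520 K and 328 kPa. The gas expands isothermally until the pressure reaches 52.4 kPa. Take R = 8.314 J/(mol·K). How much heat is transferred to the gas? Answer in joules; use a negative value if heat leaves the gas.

V₁ = nRT₁/P₁ = 5.06×8.314×520/328 = 66.7 L.
Isothermal: T stays 520 K; PV = const ⇒ V₂ = 417 L, P₂ = 52.4 kPa.
ΔU = 0 (ideal gas, T constant).
W = nRT ln(V₂/V₁) = 5.06×8.314×520×ln(6.26) = 40100 J.
Q = ΔU + W = 40100 J.

40100 J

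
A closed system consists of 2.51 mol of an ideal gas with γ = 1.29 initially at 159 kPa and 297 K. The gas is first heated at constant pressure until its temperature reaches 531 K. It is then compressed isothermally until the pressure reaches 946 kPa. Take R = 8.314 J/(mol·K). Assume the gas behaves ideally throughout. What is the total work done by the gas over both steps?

-14900 J

V₁ = nRT₁/P₁ = 2.51×8.314×297/159 = 39.0 L.
Step 1 — Isobaric: P stays 159 kPa; V/T = const ⇒ T₂ = 531 K, V₂ = 69.7 L.
W = PΔV = 159×(69.7−39.0) kPa·L = 4880 J.
ΔU = nCvΔT = 2.51×28.7×(531−297) = 16800 J.
Q = ΔU + W = nCpΔT = 21700 J.
State after step 1: P = 159 kPa, V = 69.7 L, T = 531 K.
Step 2 — Isothermal: T stays 531 K; PV = const ⇒ V₂ = 11.7 L, P₂ = 946 kPa.
ΔU = 0 (ideal gas, T constant).
W = nRT ln(V₂/V₁) = 2.51×8.314×531×ln(0.168) = -19800 J.
Q = ΔU + W = -19800 J.
Net over both steps: W = -14900 J, Q = 1960 J, ΔU = 16800 J.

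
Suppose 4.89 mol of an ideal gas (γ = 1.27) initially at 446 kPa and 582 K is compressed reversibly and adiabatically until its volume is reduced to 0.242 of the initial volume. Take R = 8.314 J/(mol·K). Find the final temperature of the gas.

854 K

V₁ = nRT₁/P₁ = 4.89×8.314×582/446 = 53.1 L.
Adiabatic: TV^(γ−1) = const ⇒ T₂ = 582×(4.13)^0.270 = 854 K; PV^γ = const ⇒ P₂ = 2700 kPa.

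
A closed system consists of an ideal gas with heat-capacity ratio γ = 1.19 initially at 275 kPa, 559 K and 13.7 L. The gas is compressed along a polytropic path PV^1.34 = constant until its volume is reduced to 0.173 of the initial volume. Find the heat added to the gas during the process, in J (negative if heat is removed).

n = P₁V₁/(RT₁) = 275×13.7/(8.314×559) = 0.811 mol.
Polytropic n=1.34: T₂ = T₁(V₁/V₂)^(n−1) = 559×(5.78)^0.34 = 1020 K; P₂ = P₁(V₁/V₂)^n = 2890 kPa.
W = (P₁V₁−P₂V₂)/(n−1) = (275×13.7−2890×2.37)/0.34 = -9040 J.
ΔU = nCvΔT = 0.811×43.8×(1020−559) = 16200 J.
Q = ΔU + W = 7140 J.

7140 J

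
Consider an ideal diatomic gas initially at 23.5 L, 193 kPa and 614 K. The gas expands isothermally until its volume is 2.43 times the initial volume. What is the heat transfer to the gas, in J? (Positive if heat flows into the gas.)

4030 J

n = P₁V₁/(RT₁) = 193×23.5/(8.314×614) = 0.888 mol.
Isothermal: T stays 614 K; PV = const ⇒ V₂ = 57.1 L, P₂ = 79.4 kPa.
ΔU = 0 (ideal gas, T constant).
W = nRT ln(V₂/V₁) = 0.888×8.314×614×ln(2.43) = 4030 J.
Q = ΔU + W = 4030 J.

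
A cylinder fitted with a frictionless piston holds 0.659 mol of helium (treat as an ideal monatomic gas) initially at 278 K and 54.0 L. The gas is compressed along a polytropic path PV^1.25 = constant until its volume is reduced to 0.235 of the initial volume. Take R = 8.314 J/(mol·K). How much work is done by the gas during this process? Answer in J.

P₁ = nRT₁/V₁ = 0.659×8.314×278/54.0 = 28.2 kPa.
Polytropic n=1.25: T₂ = T₁(V₁/V₂)^(n−1) = 278×(4.26)^0.25 = 399 K; P₂ = P₁(V₁/V₂)^n = 172 kPa.
W = (P₁V₁−P₂V₂)/(n−1) = (28.2×54.0−172×12.7)/0.25 = -2660 J.

-2660 J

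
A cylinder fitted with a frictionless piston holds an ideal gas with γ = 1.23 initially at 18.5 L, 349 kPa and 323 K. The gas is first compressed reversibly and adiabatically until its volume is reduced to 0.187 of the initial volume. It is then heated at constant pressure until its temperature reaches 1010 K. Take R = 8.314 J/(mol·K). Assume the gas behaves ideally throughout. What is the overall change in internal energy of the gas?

59700 J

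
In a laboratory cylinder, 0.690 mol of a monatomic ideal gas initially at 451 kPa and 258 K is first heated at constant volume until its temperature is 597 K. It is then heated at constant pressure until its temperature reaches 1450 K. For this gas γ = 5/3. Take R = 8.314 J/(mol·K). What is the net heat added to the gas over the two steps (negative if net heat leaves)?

15200 J

V₁ = nRT₁/P₁ = 0.690×8.314×258/451 = 3.28 L.
Step 1 — Isochoric: V stays 3.28 L; P/T = const ⇒ T₂ = 597 K, P₂ = 1040 kPa.
W = 0 (no volume change).
ΔU = nCvΔT = 0.690×12.5×(597−258) = 2920 J.
Q = ΔU = 2920 J.
State after step 1: P = 1040 kPa, V = 3.28 L, T = 597 K.
Step 2 — Isobaric: P stays 1040 kPa; V/T = const ⇒ T₂ = 1450 K, V₂ = 7.97 L.
W = PΔV = 1040×(7.97−3.28) kPa·L = 4890 J.
ΔU = nCvΔT = 0.690×12.5×(1450−597) = 7340 J.
Q = ΔU + W = nCpΔT = 12200 J.
Net over both steps: W = 4890 J, Q = 15200 J, ΔU = 10300 J.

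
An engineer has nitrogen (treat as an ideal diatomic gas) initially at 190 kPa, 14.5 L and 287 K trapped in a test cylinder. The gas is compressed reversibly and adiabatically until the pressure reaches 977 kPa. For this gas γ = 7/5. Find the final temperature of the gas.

458 K

Adiabatic: T₂/T₁ = (P₂/P₁)^((γ−1)/γ) ⇒ T₂ = 287×(5.14)^0.286 = 458 K; V₂ = 4.50 L.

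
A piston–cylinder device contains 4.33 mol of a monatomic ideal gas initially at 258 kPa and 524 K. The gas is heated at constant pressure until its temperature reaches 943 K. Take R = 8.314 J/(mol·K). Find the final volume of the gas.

V₁ = nRT₁/P₁ = 4.33×8.314×524/258 = 73.1 L.
Isobaric: P stays 258 kPa; V/T = const ⇒ T₂ = 943 K, V₂ = 132 L.

132 L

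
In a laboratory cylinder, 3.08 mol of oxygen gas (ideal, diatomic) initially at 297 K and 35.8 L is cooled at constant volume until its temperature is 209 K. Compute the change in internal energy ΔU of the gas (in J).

-5630 J

P₁ = nRT₁/V₁ = 3.08×8.314×297/35.8 = 212 kPa.
Isochoric: V stays 35.8 L; P/T = const ⇒ T₂ = 209 K, P₂ = 149 kPa.
For an ideal gas ΔU = nCvΔT with Cv = (5/2)R = 20.8 J/(mol·K).
ΔU = 3.08×20.8×(209−297) = -5630 J.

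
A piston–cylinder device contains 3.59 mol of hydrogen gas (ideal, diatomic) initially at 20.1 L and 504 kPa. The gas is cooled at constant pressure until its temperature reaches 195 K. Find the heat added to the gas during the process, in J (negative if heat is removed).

-15100 J

T₁ = P₁V₁/(nR) = 504×20.1/(3.59×8.314) = 339 K.
Isobaric: P stays 504 kPa; V/T = const ⇒ T₂ = 195 K, V₂ = 11.5 L.
W = PΔV = 504×(11.5−20.1) kPa·L = -4310 J.
ΔU = nCvΔT = 3.59×20.8×(195−339) = -10800 J.
Q = ΔU + W = nCpΔT = -15100 J.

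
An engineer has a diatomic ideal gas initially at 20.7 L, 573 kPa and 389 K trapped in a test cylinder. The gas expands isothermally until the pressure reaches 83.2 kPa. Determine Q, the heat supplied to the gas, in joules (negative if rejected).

22900 J

n = P₁V₁/(RT₁) = 573×20.7/(8.314×389) = 3.67 mol.
Isothermal: T stays 389 K; PV = const ⇒ V₂ = 143 L, P₂ = 83.2 kPa.
ΔU = 0 (ideal gas, T constant).
W = nRT ln(V₂/V₁) = 3.67×8.314×389×ln(6.89) = 22900 J.
Q = ΔU + W = 22900 J.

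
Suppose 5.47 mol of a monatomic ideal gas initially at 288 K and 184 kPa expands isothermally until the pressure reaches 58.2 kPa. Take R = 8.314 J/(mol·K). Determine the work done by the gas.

15100 J

V₁ = nRT₁/P₁ = 5.47×8.314×288/184 = 71.2 L.
Isothermal: T stays 288 K; PV = const ⇒ V₂ = 225 L, P₂ = 58.2 kPa.
W = nRT ln(V₂/V₁) = 5.47×8.314×288×ln(3.16) = 15100 J.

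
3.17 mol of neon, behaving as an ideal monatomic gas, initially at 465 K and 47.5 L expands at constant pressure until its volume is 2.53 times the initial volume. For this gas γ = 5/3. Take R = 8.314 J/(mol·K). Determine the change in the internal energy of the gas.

28100 J

P₁ = nRT₁/V₁ = 3.17×8.314×465/47.5 = 258 kPa.
Isobaric: P stays 258 kPa; V/T = const ⇒ T₂ = 1180 K, V₂ = 120 L.
For an ideal gas ΔU = nCvΔT with Cv = (3/2)R = 12.5 J/(mol·K).
ΔU = 3.17×12.5×(1180−465) = 28100 J.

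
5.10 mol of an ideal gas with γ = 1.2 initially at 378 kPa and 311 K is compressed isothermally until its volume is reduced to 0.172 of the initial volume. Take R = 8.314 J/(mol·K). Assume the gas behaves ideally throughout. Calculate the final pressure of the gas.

V₁ = nRT₁/P₁ = 5.10×8.314×311/378 = 34.9 L.
Isothermal: T stays 311 K; PV = const ⇒ V₂ = 6.00 L, P₂ = 2200 kPa.

2200 kPa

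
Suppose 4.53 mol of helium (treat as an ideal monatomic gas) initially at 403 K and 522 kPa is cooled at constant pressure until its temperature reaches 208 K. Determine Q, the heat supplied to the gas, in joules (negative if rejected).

-18400 J

V₁ = nRT₁/P₁ = 4.53×8.314×403/522 = 29.1 L.
Isobaric: P stays 522 kPa; V/T = const ⇒ T₂ = 208 K, V₂ = 15.0 L.
W = PΔV = 522×(15.0−29.1) kPa·L = -7340 J.
ΔU = nCvΔT = 4.53×12.5×(208−403) = -11000 J.
Q = ΔU + W = nCpΔT = -18400 J.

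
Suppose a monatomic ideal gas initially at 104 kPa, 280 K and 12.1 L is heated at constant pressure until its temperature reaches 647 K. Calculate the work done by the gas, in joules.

1650 J

n = P₁V₁/(RT₁) = 104×12.1/(8.314×280) = 0.541 mol.
Isobaric: P stays 104 kPa; V/T = const ⇒ T₂ = 647 K, V₂ = 28.0 L.
W = PΔV = 104×(28.0−12.1) kPa·L = 1650 J.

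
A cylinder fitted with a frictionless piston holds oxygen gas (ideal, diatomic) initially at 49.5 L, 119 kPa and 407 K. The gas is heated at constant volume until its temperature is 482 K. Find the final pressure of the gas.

Isochoric: V stays 49.5 L; P/T = const ⇒ T₂ = 482 K, P₂ = 141 kPa.

141 kPa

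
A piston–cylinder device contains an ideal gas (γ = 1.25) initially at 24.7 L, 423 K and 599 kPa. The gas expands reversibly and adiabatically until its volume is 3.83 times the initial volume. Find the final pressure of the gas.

112 kPa

Adiabatic: TV^(γ−1) = const ⇒ T₂ = 423×(0.261)^0.250 = 302 K; PV^γ = const ⇒ P₂ = 112 kPa.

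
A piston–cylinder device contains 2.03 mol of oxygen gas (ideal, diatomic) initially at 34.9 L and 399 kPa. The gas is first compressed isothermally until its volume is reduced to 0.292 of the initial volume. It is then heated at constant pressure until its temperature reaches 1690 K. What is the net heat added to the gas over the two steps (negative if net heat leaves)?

34000 J

T₁ = P₁V₁/(nR) = 399×34.9/(2.03×8.314) = 825 K.
Step 1 — Isothermal: T stays 825 K; PV = const ⇒ V₂ = 10.2 L, P₂ = 1370 kPa.
ΔU = 0 (ideal gas, T constant).
W = nRT ln(V₂/V₁) = 2.03×8.314×825×ln(0.292) = -17100 J.
Q = ΔU + W = -17100 J.
State after step 1: P = 1370 kPa, V = 10.2 L, T = 825 K.
Step 2 — Isobaric: P stays 1370 kPa; V/T = const ⇒ T₂ = 1690 K, V₂ = 20.9 L.
W = PΔV = 1370×(20.9−10.2) kPa·L = 14600 J.
ΔU = nCvΔT = 2.03×20.8×(1690−825) = 36500 J.
Q = ΔU + W = nCpΔT = 51100 J.
Net over both steps: W = -2540 J, Q = 34000 J, ΔU = 36500 J.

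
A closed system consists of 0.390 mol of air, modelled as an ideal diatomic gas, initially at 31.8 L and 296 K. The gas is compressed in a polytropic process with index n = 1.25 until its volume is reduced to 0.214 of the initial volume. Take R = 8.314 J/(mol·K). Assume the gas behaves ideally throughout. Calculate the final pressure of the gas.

207 kPa

P₁ = nRT₁/V₁ = 0.390×8.314×296/31.8 = 30.2 kPa.
Polytropic n=1.25: T₂ = T₁(V₁/V₂)^(n−1) = 296×(4.67)^0.25 = 435 K; P₂ = P₁(V₁/V₂)^n = 207 kPa.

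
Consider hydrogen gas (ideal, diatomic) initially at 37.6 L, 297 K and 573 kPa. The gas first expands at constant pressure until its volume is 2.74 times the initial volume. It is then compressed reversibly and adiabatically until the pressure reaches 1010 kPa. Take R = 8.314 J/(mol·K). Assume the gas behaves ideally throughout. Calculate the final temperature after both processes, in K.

n = P₁V₁/(RT₁) = 573×37.6/(8.314×297) = 8.73 mol.
Step 1 — Isobaric: P stays 573 kPa; V/T = const ⇒ T₂ = 814 K, V₂ = 103 L.
W = PΔV = 573×(103−37.6) kPa·L = 37500 J.
ΔU = nCvΔT = 8.73×20.8×(814−297) = 93700 J.
Q = ΔU + W = nCpΔT = 131000 J.
State after step 1: P = 573 kPa, V = 103 L, T = 814 K.
Step 2 — Adiabatic: T₂/T₁ = (P₂/P₁)^((γ−1)/γ) ⇒ T₂ = 814×(1.76)^0.286 = 957 K; V₂ = 68.7 L.
ΔU = nCvΔT = 8.73×20.8×(957−814) = 25900 J.
Q = 0 for an adiabatic process, so W = −ΔU = -25900 J.
Net over both steps: W = 11500 J, Q = 131000 J, ΔU = 120000 J.

957 K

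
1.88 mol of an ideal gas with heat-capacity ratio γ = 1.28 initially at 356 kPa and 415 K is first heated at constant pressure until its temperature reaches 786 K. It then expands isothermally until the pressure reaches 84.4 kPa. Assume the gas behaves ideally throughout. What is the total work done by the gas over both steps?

V₁ = nRT₁/P₁ = 1.88×8.314×415/356 = 18.2 L.
Step 1 — Isobaric: P stays 356 kPa; V/T = const ⇒ T₂ = 786 K, V₂ = 34.5 L.
W = PΔV = 356×(34.5−18.2) kPa·L = 5800 J.
ΔU = nCvΔT = 1.88×29.7×(786−415) = 20700 J.
Q = ΔU + W = nCpΔT = 26500 J.
State after step 1: P = 356 kPa, V = 34.5 L, T = 786 K.
Step 2 — Isothermal: T stays 786 K; PV = const ⇒ V₂ = 146 L, P₂ = 84.4 kPa.
ΔU = 0 (ideal gas, T constant).
W = nRT ln(V₂/V₁) = 1.88×8.314×786×ln(4.22) = 17700 J.
Q = ΔU + W = 17700 J.
Net over both steps: W = 23500 J, Q = 44200 J, ΔU = 20700 J.

23500 J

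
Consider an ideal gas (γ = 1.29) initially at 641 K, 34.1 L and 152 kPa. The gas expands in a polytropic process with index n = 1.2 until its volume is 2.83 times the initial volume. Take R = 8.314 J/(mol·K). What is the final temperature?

521 K

Polytropic n=1.2: T₂ = T₁(V₁/V₂)^(n−1) = 641×(0.353)^0.20 = 521 K; P₂ = P₁(V₁/V₂)^n = 43.6 kPa.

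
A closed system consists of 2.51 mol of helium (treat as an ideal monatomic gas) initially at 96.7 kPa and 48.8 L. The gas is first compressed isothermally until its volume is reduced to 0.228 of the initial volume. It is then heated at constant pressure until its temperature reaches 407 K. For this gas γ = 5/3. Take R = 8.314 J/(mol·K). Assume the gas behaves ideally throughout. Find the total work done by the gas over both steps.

-3200 J

T₁ = P₁V₁/(nR) = 96.7×48.8/(2.51×8.314) = 226 K.
Step 1 — Isothermal: T stays 226 K; PV = const ⇒ V₂ = 11.1 L, P₂ = 424 kPa.
ΔU = 0 (ideal gas, T constant).
W = nRT ln(V₂/V₁) = 2.51×8.314×226×ln(0.228) = -6980 J.
Q = ΔU + W = -6980 J.
State after step 1: P = 424 kPa, V = 11.1 L, T = 226 K.
Step 2 — Isobaric: P stays 424 kPa; V/T = const ⇒ T₂ = 407 K, V₂ = 20.0 L.
W = PΔV = 424×(20.0−11.1) kPa·L = 3770 J.
ΔU = nCvΔT = 2.51×12.5×(407−226) = 5660 J.
Q = ΔU + W = nCpΔT = 9440 J.
Net over both steps: W = -3200 J, Q = 2460 J, ΔU = 5660 J.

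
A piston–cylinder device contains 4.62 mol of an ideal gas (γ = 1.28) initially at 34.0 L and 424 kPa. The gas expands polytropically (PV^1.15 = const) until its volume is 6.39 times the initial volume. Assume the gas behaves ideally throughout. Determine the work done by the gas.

T₁ = P₁V₁/(nR) = 424×34.0/(4.62×8.314) = 375 K.
Polytropic n=1.15: T₂ = T₁(V₁/V₂)^(n−1) = 375×(0.156)^0.15 = 284 K; P₂ = P₁(V₁/V₂)^n = 50.2 kPa.
W = (P₁V₁−P₂V₂)/(n−1) = (424×34.0−50.2×217)/0.15 = 23300 J.

23300 J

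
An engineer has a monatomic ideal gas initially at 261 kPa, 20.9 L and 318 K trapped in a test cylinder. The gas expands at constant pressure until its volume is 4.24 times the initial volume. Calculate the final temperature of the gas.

Isobaric: P stays 261 kPa; V/T = const ⇒ T₂ = 1350 K, V₂ = 88.6 L.

1350 K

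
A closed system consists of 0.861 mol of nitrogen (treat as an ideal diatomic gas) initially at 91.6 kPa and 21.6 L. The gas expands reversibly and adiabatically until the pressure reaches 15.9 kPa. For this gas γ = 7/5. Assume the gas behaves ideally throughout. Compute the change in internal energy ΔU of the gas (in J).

-1950 J

T₁ = P₁V₁/(nR) = 91.6×21.6/(0.861×8.314) = 276 K.
Adiabatic: T₂/T₁ = (P₂/P₁)^((γ−1)/γ) ⇒ T₂ = 276×(0.174)^0.286 = 168 K; V₂ = 75.5 L.
For an ideal gas ΔU = nCvΔT with Cv = (5/2)R = 20.8 J/(mol·K).
ΔU = 0.861×20.8×(168−276) = -1950 J.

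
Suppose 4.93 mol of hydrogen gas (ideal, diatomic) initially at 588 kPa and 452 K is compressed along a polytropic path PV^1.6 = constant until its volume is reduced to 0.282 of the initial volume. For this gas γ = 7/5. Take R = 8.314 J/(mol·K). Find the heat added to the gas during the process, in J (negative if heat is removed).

17600 J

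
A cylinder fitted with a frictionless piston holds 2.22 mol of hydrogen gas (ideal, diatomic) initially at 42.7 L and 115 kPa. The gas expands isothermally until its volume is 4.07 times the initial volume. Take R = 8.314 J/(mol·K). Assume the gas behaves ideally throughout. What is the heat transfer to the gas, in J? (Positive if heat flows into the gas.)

T₁ = P₁V₁/(nR) = 115×42.7/(2.22×8.314) = 266 K.
Isothermal: T stays 266 K; PV = const ⇒ V₂ = 174 L, P₂ = 28.3 kPa.
ΔU = 0 (ideal gas, T constant).
W = nRT ln(V₂/V₁) = 2.22×8.314×266×ln(4.07) = 6890 J.
Q = ΔU + W = 6890 J.

6890 J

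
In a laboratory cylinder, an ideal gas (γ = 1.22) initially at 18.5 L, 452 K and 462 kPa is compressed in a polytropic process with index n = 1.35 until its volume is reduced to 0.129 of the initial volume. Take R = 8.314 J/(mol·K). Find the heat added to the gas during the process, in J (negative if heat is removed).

15100 J

n = P₁V₁/(RT₁) = 462×18.5/(8.314×452) = 2.27 mol.
Polytropic n=1.35: T₂ = T₁(V₁/V₂)^(n−1) = 452×(7.75)^0.35 = 926 K; P₂ = P₁(V₁/V₂)^n = 7330 kPa.
W = (P₁V₁−P₂V₂)/(n−1) = (462×18.5−7330×2.39)/0.35 = -25600 J.
ΔU = nCvΔT = 2.27×37.8×(926−452) = 40700 J.
Q = ΔU + W = 15100 J.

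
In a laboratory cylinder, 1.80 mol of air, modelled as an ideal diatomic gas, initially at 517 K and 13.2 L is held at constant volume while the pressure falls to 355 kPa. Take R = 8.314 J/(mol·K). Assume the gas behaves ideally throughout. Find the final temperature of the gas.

313 K

P₁ = nRT₁/V₁ = 1.80×8.314×517/13.2 = 586 kPa.
Isochoric: V stays 13.2 L; P/T = const ⇒ T₂ = 313 K, P₂ = 355 kPa.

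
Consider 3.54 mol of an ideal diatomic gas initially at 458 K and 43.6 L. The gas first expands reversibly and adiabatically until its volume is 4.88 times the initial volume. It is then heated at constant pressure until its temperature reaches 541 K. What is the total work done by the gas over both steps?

P₁ = nRT₁/V₁ = 3.54×8.314×458/43.6 = 309 kPa.
Step 1 — Adiabatic: TV^(γ−1) = const ⇒ T₂ = 458×(0.205)^0.400 = 243 K; PV^γ = const ⇒ P₂ = 33.6 kPa.
ΔU = nCvΔT = 3.54×20.8×(243−458) = -15800 J.
Q = 0 for an adiabatic process, so W = −ΔU = 15800 J.
State after step 1: P = 33.6 kPa, V = 213 L, T = 243 K.
Step 2 — Isobaric: P stays 33.6 kPa; V/T = const ⇒ T₂ = 541 K, V₂ = 474 L.
W = PΔV = 33.6×(474−213) kPa·L = 8770 J.
ΔU = nCvΔT = 3.54×20.8×(541−243) = 21900 J.
Q = ΔU + W = nCpΔT = 30700 J.
Net over both steps: W = 24600 J, Q = 30700 J, ΔU = 6110 J.

24600 J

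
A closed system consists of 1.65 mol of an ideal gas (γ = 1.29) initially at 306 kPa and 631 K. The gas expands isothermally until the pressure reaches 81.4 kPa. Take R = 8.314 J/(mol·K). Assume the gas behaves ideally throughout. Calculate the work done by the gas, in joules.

11500 J

V₁ = nRT₁/P₁ = 1.65×8.314×631/306 = 28.3 L.
Isothermal: T stays 631 K; PV = const ⇒ V₂ = 106 L, P₂ = 81.4 kPa.
W = nRT ln(V₂/V₁) = 1.65×8.314×631×ln(3.76) = 11500 J.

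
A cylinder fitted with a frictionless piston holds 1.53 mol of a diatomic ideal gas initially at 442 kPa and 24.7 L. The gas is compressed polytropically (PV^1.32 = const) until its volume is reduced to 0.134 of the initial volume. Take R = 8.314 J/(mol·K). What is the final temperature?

1630 K

T₁ = P₁V₁/(nR) = 442×24.7/(1.53×8.314) = 858 K.
Polytropic n=1.32: T₂ = T₁(V₁/V₂)^(n−1) = 858×(7.46)^0.32 = 1630 K; P₂ = P₁(V₁/V₂)^n = 6280 kPa.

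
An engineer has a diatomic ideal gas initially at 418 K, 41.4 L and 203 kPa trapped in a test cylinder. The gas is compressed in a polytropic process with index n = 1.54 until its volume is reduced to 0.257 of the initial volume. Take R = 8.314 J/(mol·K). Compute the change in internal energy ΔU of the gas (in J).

22700 J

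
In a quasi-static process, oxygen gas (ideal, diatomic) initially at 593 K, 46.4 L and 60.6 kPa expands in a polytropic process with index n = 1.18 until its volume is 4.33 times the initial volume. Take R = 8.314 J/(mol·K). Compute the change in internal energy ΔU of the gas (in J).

-1630 J

n = P₁V₁/(RT₁) = 60.6×46.4/(8.314×593) = 0.570 mol.
Polytropic n=1.18: T₂ = T₁(V₁/V₂)^(n−1) = 593×(0.231)^0.18 = 455 K; P₂ = P₁(V₁/V₂)^n = 10.8 kPa.
For an ideal gas ΔU = nCvΔT with Cv = (5/2)R = 20.8 J/(mol·K).
ΔU = 0.570×20.8×(455−593) = -1630 J.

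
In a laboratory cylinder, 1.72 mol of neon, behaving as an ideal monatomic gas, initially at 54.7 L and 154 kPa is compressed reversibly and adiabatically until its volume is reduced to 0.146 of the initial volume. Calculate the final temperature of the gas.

2120 K

T₁ = P₁V₁/(nR) = 154×54.7/(1.72×8.314) = 589 K.
Adiabatic: TV^(γ−1) = const ⇒ T₂ = 589×(6.85)^0.667 = 2120 K; PV^γ = const ⇒ P₂ = 3800 kPa.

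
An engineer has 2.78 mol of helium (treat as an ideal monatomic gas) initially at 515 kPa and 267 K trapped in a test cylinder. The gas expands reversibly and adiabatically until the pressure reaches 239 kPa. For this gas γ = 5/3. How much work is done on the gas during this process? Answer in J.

-2450 J

V₁ = nRT₁/P₁ = 2.78×8.314×267/515 = 12.0 L.
Adiabatic: T₂/T₁ = (P₂/P₁)^((γ−1)/γ) ⇒ T₂ = 267×(0.464)^0.400 = 196 K; V₂ = 19.0 L.
ΔU = nCvΔT = 2.78×12.5×(196−267) = -2450 J.
Q = 0 for an adiabatic process, so W = −ΔU = 2450 J.
Work done on the gas = −W_by = -2450 J.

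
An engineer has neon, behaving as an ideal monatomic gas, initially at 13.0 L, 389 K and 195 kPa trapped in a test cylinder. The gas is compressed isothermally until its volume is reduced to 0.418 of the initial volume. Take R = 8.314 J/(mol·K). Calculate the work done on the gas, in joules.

2210 J

n = P₁V₁/(RT₁) = 195×13.0/(8.314×389) = 0.784 mol.
Isothermal: T stays 389 K; PV = const ⇒ V₂ = 5.43 L, P₂ = 467 kPa.
W = nRT ln(V₂/V₁) = 0.784×8.314×389×ln(0.418) = -2210 J.
Work done on the gas = −W_by = 2210 J.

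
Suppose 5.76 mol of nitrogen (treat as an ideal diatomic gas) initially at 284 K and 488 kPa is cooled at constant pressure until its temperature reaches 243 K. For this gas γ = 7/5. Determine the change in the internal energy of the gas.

-4910 J

V₁ = nRT₁/P₁ = 5.76×8.314×284/488 = 27.9 L.
Isobaric: P stays 488 kPa; V/T = const ⇒ T₂ = 243 K, V₂ = 23.8 L.
For an ideal gas ΔU = nCvΔT with Cv = (5/2)R = 20.8 J/(mol·K).
ΔU = 5.76×20.8×(243−284) = -4910 J.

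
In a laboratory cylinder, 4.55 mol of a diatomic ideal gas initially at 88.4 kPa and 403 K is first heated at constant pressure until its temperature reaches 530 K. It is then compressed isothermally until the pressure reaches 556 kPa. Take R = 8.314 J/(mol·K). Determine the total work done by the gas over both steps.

V₁ = nRT₁/P₁ = 4.55×8.314×403/88.4 = 172 L.
Step 1 — Isobaric: P stays 88.4 kPa; V/T = const ⇒ T₂ = 530 K, V₂ = 227 L.
W = PΔV = 88.4×(227−172) kPa·L = 4800 J.
ΔU = nCvΔT = 4.55×20.8×(530−403) = 12000 J.
Q = ΔU + W = nCpΔT = 16800 J.
State after step 1: P = 88.4 kPa, V = 227 L, T = 530 K.
Step 2 — Isothermal: T stays 530 K; PV = const ⇒ V₂ = 36.1 L, P₂ = 556 kPa.
ΔU = 0 (ideal gas, T constant).
W = nRT ln(V₂/V₁) = 4.55×8.314×530×ln(0.159) = -36900 J.
Q = ΔU + W = -36900 J.
Net over both steps: W = -32100 J, Q = -20100 J, ΔU = 12000 J.

-32100 J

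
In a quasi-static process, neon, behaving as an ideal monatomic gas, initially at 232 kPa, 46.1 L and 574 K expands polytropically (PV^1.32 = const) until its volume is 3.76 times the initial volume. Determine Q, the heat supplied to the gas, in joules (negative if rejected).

n = P₁V₁/(RT₁) = 232×46.1/(8.314×574) = 2.24 mol.
Polytropic n=1.32: T₂ = T₁(V₁/V₂)^(n−1) = 574×(0.266)^0.32 = 376 K; P₂ = P₁(V₁/V₂)^n = 40.4 kPa.
W = (P₁V₁−P₂V₂)/(n−1) = (232×46.1−40.4×173)/0.32 = 11500 J.
ΔU = nCvΔT = 2.24×12.5×(376−574) = -5540 J.
Q = ΔU + W = 6000 J.

6000 J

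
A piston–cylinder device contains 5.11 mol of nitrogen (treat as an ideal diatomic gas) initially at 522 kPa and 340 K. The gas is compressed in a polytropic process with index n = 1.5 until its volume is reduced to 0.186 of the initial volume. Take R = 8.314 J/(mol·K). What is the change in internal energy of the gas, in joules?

V₁ = nRT₁/P₁ = 5.11×8.314×340/522 = 27.7 L.
Polytropic n=1.5: T₂ = T₁(V₁/V₂)^(n−1) = 340×(5.38)^0.50 = 788 K; P₂ = P₁(V₁/V₂)^n = 6510 kPa.
For an ideal gas ΔU = nCvΔT with Cv = (5/2)R = 20.8 J/(mol·K).
ΔU = 5.11×20.8×(788−340) = 47600 J.

47600 J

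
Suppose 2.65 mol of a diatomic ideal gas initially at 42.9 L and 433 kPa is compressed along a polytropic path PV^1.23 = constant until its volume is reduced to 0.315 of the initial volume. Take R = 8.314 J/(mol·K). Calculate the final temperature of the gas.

T₁ = P₁V₁/(nR) = 433×42.9/(2.65×8.314) = 843 K.
Polytropic n=1.23: T₂ = T₁(V₁/V₂)^(n−1) = 843×(3.17)^0.23 = 1100 K; P₂ = P₁(V₁/V₂)^n = 1790 kPa.

1100 K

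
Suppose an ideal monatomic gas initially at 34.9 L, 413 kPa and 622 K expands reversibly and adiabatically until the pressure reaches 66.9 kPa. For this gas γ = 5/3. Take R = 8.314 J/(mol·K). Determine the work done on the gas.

n = P₁V₁/(RT₁) = 413×34.9/(8.314×622) = 2.79 mol.
Adiabatic: T₂/T₁ = (P₂/P₁)^((γ−1)/γ) ⇒ T₂ = 622×(0.162)^0.400 = 300 K; V₂ = 104 L.
ΔU = nCvΔT = 2.79×12.5×(300−622) = -11200 J.
Q = 0 for an adiabatic process, so W = −ΔU = 11200 J.
Work done on the gas = −W_by = -11200 J.

-11200 J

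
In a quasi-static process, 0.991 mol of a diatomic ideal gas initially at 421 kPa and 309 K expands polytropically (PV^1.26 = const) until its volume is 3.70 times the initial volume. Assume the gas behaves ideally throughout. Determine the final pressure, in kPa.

81.0 kPa

V₁ = nRT₁/P₁ = 0.991×8.314×309/421 = 6.05 L.
Polytropic n=1.26: T₂ = T₁(V₁/V₂)^(n−1) = 309×(0.270)^0.26 = 220 K; P₂ = P₁(V₁/V₂)^n = 81.0 kPa.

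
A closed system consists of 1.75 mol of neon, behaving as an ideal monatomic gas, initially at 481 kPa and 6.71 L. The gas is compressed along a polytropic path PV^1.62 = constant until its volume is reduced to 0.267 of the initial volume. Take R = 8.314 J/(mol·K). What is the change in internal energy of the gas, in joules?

6140 J

T₁ = P₁V₁/(nR) = 481×6.71/(1.75×8.314) = 222 K.
Polytropic n=1.62: T₂ = T₁(V₁/V₂)^(n−1) = 222×(3.75)^0.62 = 503 K; P₂ = P₁(V₁/V₂)^n = 4090 kPa.
For an ideal gas ΔU = nCvΔT with Cv = (3/2)R = 12.5 J/(mol·K).
ΔU = 1.75×12.5×(503−222) = 6140 J.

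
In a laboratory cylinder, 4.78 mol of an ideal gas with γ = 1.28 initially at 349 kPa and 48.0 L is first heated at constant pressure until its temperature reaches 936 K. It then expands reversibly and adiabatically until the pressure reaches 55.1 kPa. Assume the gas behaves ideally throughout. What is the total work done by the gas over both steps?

64600 J

T₁ = P₁V₁/(nR) = 349×48.0/(4.78×8.314) = 422 K.
Step 1 — Isobaric: P stays 349 kPa; V/T = const ⇒ T₂ = 936 K, V₂ = 107 L.
W = PΔV = 349×(107−48.0) kPa·L = 20400 J.
ΔU = nCvΔT = 4.78×29.7×(936−422) = 73000 J.
Q = ΔU + W = nCpΔT = 93500 J.
State after step 1: P = 349 kPa, V = 107 L, T = 936 K.
Step 2 — Adiabatic: T₂/T₁ = (P₂/P₁)^((γ−1)/γ) ⇒ T₂ = 936×(0.158)^0.219 = 625 K; V₂ = 451 L.
ΔU = nCvΔT = 4.78×29.7×(625−936) = -44100 J.
Q = 0 for an adiabatic process, so W = −ΔU = 44100 J.
Net over both steps: W = 64600 J, Q = 93500 J, ΔU = 28900 J.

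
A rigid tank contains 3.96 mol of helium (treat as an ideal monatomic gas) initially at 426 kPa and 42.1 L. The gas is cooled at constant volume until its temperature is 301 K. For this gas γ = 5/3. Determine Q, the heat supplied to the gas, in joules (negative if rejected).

-12000 J

T₁ = P₁V₁/(nR) = 426×42.1/(3.96×8.314) = 545 K.
Isochoric: V stays 42.1 L; P/T = const ⇒ T₂ = 301 K, P₂ = 235 kPa.
W = 0 (no volume change).
ΔU = nCvΔT = 3.96×12.5×(301−545) = -12000 J.
Q = ΔU = -12000 J.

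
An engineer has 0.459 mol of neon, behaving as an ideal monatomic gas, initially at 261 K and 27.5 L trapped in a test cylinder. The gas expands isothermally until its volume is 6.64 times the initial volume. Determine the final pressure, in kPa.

5.45 kPa

P₁ = nRT₁/V₁ = 0.459×8.314×261/27.5 = 36.2 kPa.
Isothermal: T stays 261 K; PV = const ⇒ V₂ = 183 L, P₂ = 5.45 kPa.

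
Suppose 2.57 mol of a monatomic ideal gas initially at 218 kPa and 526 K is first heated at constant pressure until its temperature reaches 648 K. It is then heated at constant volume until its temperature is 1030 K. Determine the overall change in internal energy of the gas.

V₁ = nRT₁/P₁ = 2.57×8.314×526/218 = 51.6 L.
Step 1 — Isobaric: P stays 218 kPa; V/T = const ⇒ T₂ = 648 K, V₂ = 63.5 L.
W = PΔV = 218×(63.5−51.6) kPa·L = 2610 J.
ΔU = nCvΔT = 2.57×12.5×(648−526) = 3910 J.
Q = ΔU + W = nCpΔT = 6520 J.
State after step 1: P = 218 kPa, V = 63.5 L, T = 648 K.
Step 2 — Isochoric: V stays 63.5 L; P/T = const ⇒ T₂ = 1030 K, P₂ = 347 kPa.
W = 0 (no volume change).
ΔU = nCvΔT = 2.57×12.5×(1030−648) = 12200 J.
Q = ΔU = 12200 J.
Net over both steps: W = 2610 J, Q = 18800 J, ΔU = 16200 J.

16200 J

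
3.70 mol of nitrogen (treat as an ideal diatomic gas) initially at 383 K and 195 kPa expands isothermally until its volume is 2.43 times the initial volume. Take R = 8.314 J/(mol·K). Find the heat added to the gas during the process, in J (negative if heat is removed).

V₁ = nRT₁/P₁ = 3.70×8.314×383/195 = 60.4 L.
Isothermal: T stays 383 K; PV = const ⇒ V₂ = 147 L, P₂ = 80.2 kPa.
ΔU = 0 (ideal gas, T constant).
W = nRT ln(V₂/V₁) = 3.70×8.314×383×ln(2.43) = 10500 J.
Q = ΔU + W = 10500 J.

10500 J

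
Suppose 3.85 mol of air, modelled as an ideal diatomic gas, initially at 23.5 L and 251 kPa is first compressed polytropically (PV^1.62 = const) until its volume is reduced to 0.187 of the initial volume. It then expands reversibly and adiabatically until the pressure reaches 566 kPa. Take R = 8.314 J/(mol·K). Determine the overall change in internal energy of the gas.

T₁ = P₁V₁/(nR) = 251×23.5/(3.85×8.314) = 184 K.
Step 1 — Polytropic n=1.62: T₂ = T₁(V₁/V₂)^(n−1) = 184×(5.35)^0.62 = 521 K; P₂ = P₁(V₁/V₂)^n = 3800 kPa.
W = (P₁V₁−P₂V₂)/(n−1) = (251×23.5−3800×4.39)/0.62 = -17400 J.
ΔU = nCvΔT = 3.85×20.8×(521−184) = 27000 J.
Q = ΔU + W = 9560 J.
State after step 1: P = 3800 kPa, V = 4.39 L, T = 521 K.
Step 2 — Adiabatic: T₂/T₁ = (P₂/P₁)^((γ−1)/γ) ⇒ T₂ = 521×(0.149)^0.286 = 303 K; V₂ = 17.1 L.
ΔU = nCvΔT = 3.85×20.8×(303−521) = -17500 J.
Q = 0 for an adiabatic process, so W = −ΔU = 17500 J.
Net over both steps: W = 100 J, Q = 9560 J, ΔU = 9460 J.

9460 J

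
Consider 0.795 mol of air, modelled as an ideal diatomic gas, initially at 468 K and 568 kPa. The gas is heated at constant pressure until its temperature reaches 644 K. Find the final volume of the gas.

V₁ = nRT₁/P₁ = 0.795×8.314×468/568 = 5.45 L.
Isobaric: P stays 568 kPa; V/T = const ⇒ T₂ = 644 K, V₂ = 7.49 L.

7.49 L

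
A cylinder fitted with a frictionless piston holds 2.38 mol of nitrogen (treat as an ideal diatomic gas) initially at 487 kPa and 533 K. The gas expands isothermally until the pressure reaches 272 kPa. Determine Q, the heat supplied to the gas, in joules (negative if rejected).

6140 J

V₁ = nRT₁/P₁ = 2.38×8.314×533/487 = 21.7 L.
Isothermal: T stays 533 K; PV = const ⇒ V₂ = 38.8 L, P₂ = 272 kPa.
ΔU = 0 (ideal gas, T constant).
W = nRT ln(V₂/V₁) = 2.38×8.314×533×ln(1.79) = 6140 J.
Q = ΔU + W = 6140 J.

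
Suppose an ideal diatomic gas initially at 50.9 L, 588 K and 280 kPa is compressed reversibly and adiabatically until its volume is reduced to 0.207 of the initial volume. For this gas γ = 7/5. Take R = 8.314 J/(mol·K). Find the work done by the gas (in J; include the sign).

-31300 J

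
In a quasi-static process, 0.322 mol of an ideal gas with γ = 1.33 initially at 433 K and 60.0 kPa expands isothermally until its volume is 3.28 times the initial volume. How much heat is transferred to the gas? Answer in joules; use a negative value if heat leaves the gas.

V₁ = nRT₁/P₁ = 0.322×8.314×433/60.0 = 19.3 L.
Isothermal: T stays 433 K; PV = const ⇒ V₂ = 63.4 L, P₂ = 18.3 kPa.
ΔU = 0 (ideal gas, T constant).
W = nRT ln(V₂/V₁) = 0.322×8.314×433×ln(3.28) = 1380 J.
Q = ΔU + W = 1380 J.

1380 J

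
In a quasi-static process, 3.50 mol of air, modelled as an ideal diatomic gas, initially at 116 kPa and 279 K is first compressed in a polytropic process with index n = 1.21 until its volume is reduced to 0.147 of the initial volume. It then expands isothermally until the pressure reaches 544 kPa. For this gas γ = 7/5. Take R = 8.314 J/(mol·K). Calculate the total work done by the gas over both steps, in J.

V₁ = nRT₁/P₁ = 3.50×8.314×279/116 = 70.0 L.
Step 1 — Polytropic n=1.21: T₂ = T₁(V₁/V₂)^(n−1) = 279×(6.80)^0.21 = 417 K; P₂ = P₁(V₁/V₂)^n = 1180 kPa.
W = (P₁V₁−P₂V₂)/(n−1) = (116×70.0−1180×10.3)/0.21 = -19200 J.
ΔU = nCvΔT = 3.50×20.8×(417−279) = 10100 J.
Q = ΔU + W = -9100 J.
State after step 1: P = 1180 kPa, V = 10.3 L, T = 417 K.
Step 2 — Isothermal: T stays 417 K; PV = const ⇒ V₂ = 22.3 L, P₂ = 544 kPa.
ΔU = 0 (ideal gas, T constant).
W = nRT ln(V₂/V₁) = 3.50×8.314×417×ln(2.17) = 9410 J.
Q = ΔU + W = 9410 J.
Net over both steps: W = -9760 J, Q = 302 J, ΔU = 10100 J.

-9760 J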